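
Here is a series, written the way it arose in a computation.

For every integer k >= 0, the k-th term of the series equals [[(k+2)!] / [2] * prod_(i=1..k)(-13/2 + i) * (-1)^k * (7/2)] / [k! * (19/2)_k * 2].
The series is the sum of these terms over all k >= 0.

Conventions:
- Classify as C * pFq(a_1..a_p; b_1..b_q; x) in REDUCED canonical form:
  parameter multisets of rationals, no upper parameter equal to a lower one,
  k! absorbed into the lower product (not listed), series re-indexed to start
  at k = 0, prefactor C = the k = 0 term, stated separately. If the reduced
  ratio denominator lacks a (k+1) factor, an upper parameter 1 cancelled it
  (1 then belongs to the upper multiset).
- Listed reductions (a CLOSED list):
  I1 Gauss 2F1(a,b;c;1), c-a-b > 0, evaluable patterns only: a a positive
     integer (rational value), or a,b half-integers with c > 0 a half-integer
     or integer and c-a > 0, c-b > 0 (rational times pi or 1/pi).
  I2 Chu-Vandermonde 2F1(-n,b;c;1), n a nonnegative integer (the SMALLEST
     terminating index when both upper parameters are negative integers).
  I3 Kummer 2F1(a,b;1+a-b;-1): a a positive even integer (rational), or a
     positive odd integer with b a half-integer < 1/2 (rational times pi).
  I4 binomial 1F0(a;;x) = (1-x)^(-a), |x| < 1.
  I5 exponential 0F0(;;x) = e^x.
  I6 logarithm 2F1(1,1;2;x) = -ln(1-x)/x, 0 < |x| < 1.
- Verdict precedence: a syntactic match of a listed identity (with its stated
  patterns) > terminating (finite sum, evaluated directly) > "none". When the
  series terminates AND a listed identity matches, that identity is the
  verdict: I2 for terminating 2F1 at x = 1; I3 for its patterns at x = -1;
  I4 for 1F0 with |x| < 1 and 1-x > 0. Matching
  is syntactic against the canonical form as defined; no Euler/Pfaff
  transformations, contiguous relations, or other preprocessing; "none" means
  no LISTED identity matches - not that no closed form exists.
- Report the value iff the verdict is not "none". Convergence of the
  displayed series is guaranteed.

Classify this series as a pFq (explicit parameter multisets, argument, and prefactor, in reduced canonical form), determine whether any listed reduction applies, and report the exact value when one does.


This is 7/4 * 2F1(-11/2, 3; 19/2; -1) in reduced canonical form. Verdict (x = -1): Kummer's theorem (I3) applies (x = -1; c = 19/2 equals 1+a-b for upper {-11/2, 3}: listed pattern). Exact value: (765765/262144) * pi.

First insight: x = (-1) and the factorial ratio (C = 7/4, x = -1) (k+a-1)!/(a-1)! is a rising factorial (a)_k.
Term ratio: r(k) = (-1) * (k-11/2) (k+3) / [(k+19/2) (k+1)] - rational; roots negated = parameters, x = (-1), C = 7/4.


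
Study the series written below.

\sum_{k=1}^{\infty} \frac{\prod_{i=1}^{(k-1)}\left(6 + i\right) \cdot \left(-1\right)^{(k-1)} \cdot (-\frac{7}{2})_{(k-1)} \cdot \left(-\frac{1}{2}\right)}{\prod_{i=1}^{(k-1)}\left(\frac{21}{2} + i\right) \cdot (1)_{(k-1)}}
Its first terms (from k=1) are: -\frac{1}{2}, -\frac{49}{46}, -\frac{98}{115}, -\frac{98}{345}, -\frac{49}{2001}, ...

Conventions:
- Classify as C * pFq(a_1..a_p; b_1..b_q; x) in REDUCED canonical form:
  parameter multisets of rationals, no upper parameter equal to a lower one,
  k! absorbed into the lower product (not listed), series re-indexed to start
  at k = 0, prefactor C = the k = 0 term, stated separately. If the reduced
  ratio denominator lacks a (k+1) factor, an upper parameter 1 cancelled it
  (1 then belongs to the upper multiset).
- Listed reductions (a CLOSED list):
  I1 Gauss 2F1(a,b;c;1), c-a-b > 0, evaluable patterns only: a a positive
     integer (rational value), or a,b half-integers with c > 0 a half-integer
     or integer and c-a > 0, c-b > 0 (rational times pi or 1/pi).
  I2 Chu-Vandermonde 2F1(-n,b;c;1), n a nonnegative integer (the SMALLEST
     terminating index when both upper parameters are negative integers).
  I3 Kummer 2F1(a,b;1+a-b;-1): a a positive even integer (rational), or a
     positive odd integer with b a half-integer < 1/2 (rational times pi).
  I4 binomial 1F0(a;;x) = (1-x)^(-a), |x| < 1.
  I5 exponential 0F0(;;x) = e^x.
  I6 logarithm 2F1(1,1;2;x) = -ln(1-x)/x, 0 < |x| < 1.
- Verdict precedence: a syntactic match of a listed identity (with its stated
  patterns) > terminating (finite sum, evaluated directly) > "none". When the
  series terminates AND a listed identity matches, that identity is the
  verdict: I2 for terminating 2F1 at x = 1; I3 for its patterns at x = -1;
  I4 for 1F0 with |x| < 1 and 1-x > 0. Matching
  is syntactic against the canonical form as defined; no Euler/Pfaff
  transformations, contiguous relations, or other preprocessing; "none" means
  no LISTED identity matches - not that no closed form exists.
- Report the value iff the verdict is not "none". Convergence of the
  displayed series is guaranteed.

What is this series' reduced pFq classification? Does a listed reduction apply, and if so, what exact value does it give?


The series (x = -1) is 2F1: upper {-\frac{7}{2}, 7}, lower {\frac{23}{2}}, prefactor -\frac{1}{2}. Verdict: this is Kummer (I3) (x = -1; c = \frac{23}{2} equals 1+a-b for upper {-\frac{7}{2}, 7}: listed pattern). Its exact value is \left(-\frac{14549535}{16777216}\right) \cdot \pi.

Key step: from the first term -\frac{1}{2}: the running product (C = -1/2) telescopes to a rising factorial.
Adjacent-term ratio: r(k) = -1 * (k-\frac{7}{2}) (k+7) / [(k+\frac{23}{2}) (k+1)] ; factor over Q: parameters, x = -1, and C = -\frac{1}{2}.


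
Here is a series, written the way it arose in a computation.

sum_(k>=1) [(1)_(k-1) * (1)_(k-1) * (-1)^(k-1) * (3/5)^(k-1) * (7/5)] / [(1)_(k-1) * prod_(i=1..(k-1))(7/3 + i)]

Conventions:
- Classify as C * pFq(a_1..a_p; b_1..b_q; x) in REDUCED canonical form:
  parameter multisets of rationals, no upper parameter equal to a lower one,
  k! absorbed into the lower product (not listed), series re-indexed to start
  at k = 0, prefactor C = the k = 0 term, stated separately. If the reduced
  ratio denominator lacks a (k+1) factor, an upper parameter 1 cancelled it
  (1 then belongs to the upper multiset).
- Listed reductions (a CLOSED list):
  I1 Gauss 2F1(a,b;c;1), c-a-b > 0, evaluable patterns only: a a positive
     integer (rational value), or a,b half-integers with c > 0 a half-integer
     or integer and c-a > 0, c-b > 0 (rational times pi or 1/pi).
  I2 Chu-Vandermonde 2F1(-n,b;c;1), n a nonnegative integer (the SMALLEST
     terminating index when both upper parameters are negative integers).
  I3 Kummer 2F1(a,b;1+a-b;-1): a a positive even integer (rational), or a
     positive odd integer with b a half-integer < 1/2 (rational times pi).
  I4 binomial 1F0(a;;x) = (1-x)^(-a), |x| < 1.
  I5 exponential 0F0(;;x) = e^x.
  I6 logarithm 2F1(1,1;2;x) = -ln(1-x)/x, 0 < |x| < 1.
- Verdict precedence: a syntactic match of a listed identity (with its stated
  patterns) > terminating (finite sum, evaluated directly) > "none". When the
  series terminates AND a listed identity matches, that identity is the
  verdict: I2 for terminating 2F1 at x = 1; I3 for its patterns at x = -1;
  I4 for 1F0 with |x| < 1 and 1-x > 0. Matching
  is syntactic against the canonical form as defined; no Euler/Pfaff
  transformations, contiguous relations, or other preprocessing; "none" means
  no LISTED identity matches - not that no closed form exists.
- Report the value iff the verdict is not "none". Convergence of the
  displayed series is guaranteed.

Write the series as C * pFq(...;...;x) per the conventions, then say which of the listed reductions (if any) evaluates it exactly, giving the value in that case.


With C = 7/5: the canonical form is 2F1(1, 1; 10/3; -3/5). Verdict: none (x = -3/5): each listed identity misses the multisets {1, 1} ; {10/3}.

Key observation: t_0 being 7/5, the lower running product (prefactor 7/5) is a rising factorial.
Adjacent-term ratio: r(k) = (-3/5) * (k+1) (k+1) / [(k+10/3) (k+1)] ; factor over Q: parameters, x = (-3/5), and C = 7/5.


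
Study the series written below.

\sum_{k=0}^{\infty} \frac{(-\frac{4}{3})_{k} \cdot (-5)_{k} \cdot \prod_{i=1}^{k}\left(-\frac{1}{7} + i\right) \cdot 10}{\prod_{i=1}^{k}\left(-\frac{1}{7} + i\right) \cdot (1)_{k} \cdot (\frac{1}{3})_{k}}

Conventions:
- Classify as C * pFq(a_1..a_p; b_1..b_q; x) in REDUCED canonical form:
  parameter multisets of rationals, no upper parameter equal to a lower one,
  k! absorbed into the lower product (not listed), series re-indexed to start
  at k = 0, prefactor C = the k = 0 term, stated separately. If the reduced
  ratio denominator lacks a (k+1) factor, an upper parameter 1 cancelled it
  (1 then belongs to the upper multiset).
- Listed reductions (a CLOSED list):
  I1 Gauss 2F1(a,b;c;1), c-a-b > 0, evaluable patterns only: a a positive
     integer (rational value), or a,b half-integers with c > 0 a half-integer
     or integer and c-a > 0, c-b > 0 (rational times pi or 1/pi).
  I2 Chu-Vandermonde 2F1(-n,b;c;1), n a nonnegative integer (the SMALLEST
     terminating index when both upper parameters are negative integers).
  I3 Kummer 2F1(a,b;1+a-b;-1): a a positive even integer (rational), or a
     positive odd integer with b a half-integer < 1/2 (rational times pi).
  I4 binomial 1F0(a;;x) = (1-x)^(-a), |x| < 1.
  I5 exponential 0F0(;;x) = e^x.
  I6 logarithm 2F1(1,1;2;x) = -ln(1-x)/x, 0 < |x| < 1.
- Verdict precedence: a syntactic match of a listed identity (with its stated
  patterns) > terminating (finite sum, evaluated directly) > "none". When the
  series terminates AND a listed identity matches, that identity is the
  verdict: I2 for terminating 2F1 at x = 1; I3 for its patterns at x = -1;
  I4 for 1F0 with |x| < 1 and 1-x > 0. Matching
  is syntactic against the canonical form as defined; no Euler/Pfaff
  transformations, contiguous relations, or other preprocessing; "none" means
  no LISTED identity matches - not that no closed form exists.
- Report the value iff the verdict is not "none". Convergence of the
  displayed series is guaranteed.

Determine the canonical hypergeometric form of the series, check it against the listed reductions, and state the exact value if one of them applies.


The series (x = 1) is 2F1: upper {-5, -\frac{4}{3}}, lower {\frac{1}{3}}, prefactor 10. Verdict: the Chu-Vandermonde identity I2 fires (terminating 2F1 at x = 1 with n = 5, b = -4/3, c = \frac{1}{3}). Value: \frac{3740}{13}.

The tell: t_0 being 10, the lower running product (prefactor 10) is a rising factorial.
Adjacent-term ratio: r(k) = 1 * (k-5) (k-\frac{4}{3}) / [(k+\frac{1}{3}) (k+1)] - poly over poly, x = 1 from leading terms; C = 10 at k = 0.


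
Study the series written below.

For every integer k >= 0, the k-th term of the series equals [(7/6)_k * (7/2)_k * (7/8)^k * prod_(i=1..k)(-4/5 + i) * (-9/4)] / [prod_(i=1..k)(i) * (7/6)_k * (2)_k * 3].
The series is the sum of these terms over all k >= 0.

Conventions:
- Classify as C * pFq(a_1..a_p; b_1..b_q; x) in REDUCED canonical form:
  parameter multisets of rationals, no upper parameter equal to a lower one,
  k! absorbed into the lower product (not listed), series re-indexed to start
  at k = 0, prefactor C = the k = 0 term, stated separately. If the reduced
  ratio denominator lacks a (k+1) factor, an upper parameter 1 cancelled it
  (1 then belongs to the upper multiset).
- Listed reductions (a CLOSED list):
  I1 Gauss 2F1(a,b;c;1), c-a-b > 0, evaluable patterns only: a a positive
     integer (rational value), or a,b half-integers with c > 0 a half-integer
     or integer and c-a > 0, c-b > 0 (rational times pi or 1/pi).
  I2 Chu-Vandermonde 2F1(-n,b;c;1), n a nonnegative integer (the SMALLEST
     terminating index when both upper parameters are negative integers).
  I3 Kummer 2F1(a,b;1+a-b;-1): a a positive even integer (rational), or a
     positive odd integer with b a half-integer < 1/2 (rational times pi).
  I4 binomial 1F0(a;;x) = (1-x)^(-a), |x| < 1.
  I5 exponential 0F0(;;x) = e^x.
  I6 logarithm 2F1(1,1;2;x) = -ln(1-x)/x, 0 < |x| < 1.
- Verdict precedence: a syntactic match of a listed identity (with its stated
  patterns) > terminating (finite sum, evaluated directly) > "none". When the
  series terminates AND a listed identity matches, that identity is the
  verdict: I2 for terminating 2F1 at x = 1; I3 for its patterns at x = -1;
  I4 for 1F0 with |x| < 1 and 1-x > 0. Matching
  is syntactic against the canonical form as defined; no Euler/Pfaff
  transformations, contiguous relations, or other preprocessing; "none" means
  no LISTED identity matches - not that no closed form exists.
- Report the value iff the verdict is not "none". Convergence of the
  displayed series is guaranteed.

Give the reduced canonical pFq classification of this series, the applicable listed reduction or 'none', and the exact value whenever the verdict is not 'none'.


x = 7/8 here; the reduced form reads 2F1, upper {1/5, 7/2}, lower {2}, C = -3/4. Verdict: none. Every listed pattern misses the 2F1 form at 7/8, upper {1/5, 7/2}.

First insight: with t_0 = -3/4, the parameter 7/6 appears in both the upper and lower lists and cancels.
Step ratio: r(k) = (7/8) * (k+1/5) (k+7/2) / [(k+2) (k+1)] - rational in k, leading ratio (7/8); with t_0 = -3/4, classification follows.


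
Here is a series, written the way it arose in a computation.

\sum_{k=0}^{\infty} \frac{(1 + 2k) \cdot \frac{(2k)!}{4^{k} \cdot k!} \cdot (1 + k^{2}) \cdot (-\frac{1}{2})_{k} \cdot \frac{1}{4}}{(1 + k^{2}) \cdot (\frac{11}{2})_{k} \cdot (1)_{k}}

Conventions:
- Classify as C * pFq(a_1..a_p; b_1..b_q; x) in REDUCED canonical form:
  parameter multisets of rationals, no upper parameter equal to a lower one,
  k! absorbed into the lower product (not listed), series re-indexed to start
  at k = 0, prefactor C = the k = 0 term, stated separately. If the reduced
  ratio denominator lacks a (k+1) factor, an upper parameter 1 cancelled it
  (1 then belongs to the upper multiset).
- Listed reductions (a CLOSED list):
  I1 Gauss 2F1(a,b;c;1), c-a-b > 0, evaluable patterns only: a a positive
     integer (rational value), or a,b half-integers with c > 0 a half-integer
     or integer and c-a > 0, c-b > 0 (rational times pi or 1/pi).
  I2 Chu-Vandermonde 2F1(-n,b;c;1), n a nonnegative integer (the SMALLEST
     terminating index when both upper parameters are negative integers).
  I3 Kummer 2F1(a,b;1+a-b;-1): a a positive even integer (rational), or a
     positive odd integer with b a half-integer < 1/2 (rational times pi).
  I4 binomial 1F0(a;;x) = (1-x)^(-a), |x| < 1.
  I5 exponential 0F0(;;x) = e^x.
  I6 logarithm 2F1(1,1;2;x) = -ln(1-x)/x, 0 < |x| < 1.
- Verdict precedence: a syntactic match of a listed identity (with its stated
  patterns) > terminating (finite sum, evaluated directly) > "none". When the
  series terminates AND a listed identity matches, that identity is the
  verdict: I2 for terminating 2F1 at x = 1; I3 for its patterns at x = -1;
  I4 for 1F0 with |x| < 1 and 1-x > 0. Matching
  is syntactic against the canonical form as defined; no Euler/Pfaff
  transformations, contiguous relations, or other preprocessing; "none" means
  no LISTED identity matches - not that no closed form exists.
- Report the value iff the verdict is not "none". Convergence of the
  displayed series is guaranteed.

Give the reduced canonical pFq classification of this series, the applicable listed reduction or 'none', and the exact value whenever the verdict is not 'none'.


Prefactor \frac{1}{4}, argument 1: 2F1 with upper {-\frac{1}{2}, \frac{3}{2}} over lower {\frac{11}{2}}. Verdict: this is Gauss's theorem I1 (half-integer case) (x = 1; upper {-\frac{1}{2}, \frac{3}{2}} half-integers, c = \frac{11}{2} in the evaluable pattern). Its exact value is \frac{2205}{32768} \cdot \pi.

Key observation: x = 1 and (1)_k (prefactor 1/4) is k! itself.
Ratio: r(k) = 1 * (k-\frac{1}{2}) (k+\frac{3}{2}) / [(k+\frac{11}{2}) (k+1)] - rational in k, leading ratio 1; with t_0 = \frac{1}{4}, classification follows.


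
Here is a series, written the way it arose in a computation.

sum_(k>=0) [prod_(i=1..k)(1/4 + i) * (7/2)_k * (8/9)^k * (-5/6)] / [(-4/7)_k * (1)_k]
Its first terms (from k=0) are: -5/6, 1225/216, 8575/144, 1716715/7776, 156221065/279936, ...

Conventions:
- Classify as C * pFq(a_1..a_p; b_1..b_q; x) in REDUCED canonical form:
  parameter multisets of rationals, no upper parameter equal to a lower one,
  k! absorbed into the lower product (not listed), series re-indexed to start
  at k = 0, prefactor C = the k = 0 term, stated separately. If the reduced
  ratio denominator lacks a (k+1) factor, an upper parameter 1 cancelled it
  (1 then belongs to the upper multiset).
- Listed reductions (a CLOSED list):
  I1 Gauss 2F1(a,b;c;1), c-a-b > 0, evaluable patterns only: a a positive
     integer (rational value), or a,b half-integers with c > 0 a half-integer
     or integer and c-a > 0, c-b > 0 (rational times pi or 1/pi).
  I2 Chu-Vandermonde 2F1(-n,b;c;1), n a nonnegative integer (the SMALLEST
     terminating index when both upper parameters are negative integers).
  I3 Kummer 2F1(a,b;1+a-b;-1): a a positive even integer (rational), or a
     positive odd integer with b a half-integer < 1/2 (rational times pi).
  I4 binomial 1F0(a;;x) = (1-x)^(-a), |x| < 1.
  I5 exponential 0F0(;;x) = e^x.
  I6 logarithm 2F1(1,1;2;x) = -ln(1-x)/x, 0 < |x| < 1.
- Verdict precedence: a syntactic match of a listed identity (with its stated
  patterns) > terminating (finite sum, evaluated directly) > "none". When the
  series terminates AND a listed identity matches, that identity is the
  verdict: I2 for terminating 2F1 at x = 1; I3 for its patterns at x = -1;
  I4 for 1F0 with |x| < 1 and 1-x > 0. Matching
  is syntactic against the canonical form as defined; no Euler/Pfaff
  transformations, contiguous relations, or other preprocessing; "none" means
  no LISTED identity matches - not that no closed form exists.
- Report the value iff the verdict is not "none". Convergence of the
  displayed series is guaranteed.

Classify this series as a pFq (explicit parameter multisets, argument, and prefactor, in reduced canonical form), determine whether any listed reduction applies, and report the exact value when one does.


This is -5/6 * 2F1(5/4, 7/2; -4/7; 8/9) in reduced canonical form. Verdict: none - at argument 8/9 the multisets {5/4, 7/2} ; {-4/7} match no listed identity.

Key step: from the first term -5/6: (1)_k (prefactor -5/6) is k! itself.
Adjacent-term ratio: r(k) = (8/9) * (k+5/4) (k+7/2) / [(k-4/7) (k+1)] - rational; roots negated = parameters, x = (8/9), C = -5/6.


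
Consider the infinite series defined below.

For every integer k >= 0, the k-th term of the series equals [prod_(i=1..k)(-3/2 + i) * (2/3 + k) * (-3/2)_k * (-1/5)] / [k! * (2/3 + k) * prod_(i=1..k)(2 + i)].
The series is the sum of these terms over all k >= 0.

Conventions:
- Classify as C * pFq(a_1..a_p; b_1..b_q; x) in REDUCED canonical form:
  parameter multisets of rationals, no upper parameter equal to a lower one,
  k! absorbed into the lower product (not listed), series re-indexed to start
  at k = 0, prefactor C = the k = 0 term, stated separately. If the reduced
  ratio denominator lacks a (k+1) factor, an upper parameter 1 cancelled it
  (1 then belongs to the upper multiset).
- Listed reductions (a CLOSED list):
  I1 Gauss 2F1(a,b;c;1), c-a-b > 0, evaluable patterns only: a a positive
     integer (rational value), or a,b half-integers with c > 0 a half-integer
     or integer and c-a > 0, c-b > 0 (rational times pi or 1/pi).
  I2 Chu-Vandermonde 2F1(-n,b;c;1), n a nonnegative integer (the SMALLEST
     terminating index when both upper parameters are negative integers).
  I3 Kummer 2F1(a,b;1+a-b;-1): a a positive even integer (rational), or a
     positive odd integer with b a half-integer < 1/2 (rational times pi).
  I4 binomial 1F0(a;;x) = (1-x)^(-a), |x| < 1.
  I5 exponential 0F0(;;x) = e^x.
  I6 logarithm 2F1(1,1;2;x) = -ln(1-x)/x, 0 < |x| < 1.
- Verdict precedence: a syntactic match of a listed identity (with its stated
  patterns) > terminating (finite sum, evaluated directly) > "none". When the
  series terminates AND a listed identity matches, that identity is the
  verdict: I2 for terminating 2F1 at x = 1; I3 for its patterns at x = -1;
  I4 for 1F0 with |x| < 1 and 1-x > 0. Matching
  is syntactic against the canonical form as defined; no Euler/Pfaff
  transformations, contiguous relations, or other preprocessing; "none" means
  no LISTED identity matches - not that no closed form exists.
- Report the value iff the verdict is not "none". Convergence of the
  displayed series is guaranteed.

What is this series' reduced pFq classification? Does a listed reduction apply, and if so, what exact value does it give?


The series (x = 1) is 2F1: upper {-3/2, -1/2}, lower {3}, prefactor -1/5. Verdict: Gauss (I1, half-integer pattern) matches (x = 1; upper {-3/2, -1/2} half-integers, c = 3 in the evaluable pattern). Exact value: (-2048/2625) / pi.

The tell: x = 1 and the running product (C = -1/5, x = 1) telescopes to a rising factorial.
Ratio: r(k) = 1 * (k-3/2) (k-1/2) / [(k+3) (k+1)] - rational; roots negated = parameters, x = 1, C = -1/5.


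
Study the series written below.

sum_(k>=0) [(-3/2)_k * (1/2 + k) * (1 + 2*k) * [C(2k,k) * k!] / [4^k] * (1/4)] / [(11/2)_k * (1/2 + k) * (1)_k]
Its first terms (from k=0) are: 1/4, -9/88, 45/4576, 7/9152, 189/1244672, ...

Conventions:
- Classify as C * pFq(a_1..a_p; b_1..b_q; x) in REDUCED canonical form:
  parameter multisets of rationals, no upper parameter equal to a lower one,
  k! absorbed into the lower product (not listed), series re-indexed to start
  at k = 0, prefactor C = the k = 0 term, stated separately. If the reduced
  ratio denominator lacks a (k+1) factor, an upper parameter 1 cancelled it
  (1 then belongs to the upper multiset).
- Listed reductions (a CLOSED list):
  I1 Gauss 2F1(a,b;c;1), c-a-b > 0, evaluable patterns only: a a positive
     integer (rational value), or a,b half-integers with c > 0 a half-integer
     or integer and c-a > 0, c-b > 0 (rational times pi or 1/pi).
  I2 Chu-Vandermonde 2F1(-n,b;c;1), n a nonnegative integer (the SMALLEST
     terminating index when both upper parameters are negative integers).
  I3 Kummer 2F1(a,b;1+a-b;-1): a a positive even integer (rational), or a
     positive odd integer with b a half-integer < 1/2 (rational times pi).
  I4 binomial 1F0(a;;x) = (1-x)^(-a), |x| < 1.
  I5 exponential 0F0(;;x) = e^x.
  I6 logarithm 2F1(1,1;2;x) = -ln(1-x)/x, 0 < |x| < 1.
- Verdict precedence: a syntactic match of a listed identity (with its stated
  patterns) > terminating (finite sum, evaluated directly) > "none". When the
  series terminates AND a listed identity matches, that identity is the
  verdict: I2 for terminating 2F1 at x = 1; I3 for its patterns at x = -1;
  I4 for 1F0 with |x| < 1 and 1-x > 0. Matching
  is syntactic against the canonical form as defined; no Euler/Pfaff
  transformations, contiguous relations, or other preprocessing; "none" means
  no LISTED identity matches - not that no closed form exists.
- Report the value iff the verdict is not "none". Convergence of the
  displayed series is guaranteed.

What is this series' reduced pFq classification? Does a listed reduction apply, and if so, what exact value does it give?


The series (x = 1) is 2F1: upper {-3/2, 3/2}, lower {11/2}, prefactor 1/4. Verdict: this is the half-integer Gauss pattern (I1) (x = 1; upper {-3/2, 3/2} half-integers, c = 11/2 in the evaluable pattern). Its exact value is (6615/131072) * pi.

Key step: t_0 being 1/4, the (2k+1) factor (C = 1/4, x = 1) shifts (1/2)_k to (3/2)_k.
Term ratio: r(k) = 1 * (k-3/2) (k+3/2) / [(k+11/2) (k+1)] ; factor over Q: parameters, x = 1, and C = 1/4.


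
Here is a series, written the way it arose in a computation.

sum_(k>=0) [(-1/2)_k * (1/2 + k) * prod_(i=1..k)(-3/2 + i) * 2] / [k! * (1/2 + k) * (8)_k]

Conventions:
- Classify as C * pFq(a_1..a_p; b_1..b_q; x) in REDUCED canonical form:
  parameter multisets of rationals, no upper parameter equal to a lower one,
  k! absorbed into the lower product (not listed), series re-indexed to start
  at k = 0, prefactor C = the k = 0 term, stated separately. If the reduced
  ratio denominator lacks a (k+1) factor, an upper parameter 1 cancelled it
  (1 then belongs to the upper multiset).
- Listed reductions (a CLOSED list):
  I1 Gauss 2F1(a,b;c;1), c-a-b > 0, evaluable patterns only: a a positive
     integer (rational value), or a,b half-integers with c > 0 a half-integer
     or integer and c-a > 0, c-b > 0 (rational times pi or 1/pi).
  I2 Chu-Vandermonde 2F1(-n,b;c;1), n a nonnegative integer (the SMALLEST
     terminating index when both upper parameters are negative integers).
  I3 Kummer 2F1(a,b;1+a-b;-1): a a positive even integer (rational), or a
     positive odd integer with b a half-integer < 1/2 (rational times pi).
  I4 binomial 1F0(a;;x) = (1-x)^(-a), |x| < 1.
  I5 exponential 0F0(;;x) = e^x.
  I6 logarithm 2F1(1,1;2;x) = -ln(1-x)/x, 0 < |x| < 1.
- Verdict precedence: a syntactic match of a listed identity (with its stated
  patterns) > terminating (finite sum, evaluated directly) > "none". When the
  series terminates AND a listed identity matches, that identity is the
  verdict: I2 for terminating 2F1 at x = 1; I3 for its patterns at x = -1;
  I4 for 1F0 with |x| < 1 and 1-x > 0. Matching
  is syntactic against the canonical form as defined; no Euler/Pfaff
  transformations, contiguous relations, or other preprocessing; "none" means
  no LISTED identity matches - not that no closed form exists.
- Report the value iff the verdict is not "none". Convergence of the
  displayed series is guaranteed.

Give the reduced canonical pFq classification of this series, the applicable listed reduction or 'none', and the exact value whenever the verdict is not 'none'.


x = 1 here; the reduced form reads 2F1, upper {-1/2, -1/2}, lower {8}, C = 2. Verdict: the half-integer Gauss pattern (I1) applies (x = 1; upper {-1/2, -1/2} half-integers, c = 8 in the evaluable pattern). Exact value: (268435456/41409225) / pi.

Key step: with t_0 = 2, the running product (C = 2, x = 1) telescopes to a rising factorial.
Term ratio: r(k) = 1 * (k-1/2) (k-1/2) / [(k+8) (k+1)] - poly over poly, x = 1 from leading terms; C = 2 at k = 0.


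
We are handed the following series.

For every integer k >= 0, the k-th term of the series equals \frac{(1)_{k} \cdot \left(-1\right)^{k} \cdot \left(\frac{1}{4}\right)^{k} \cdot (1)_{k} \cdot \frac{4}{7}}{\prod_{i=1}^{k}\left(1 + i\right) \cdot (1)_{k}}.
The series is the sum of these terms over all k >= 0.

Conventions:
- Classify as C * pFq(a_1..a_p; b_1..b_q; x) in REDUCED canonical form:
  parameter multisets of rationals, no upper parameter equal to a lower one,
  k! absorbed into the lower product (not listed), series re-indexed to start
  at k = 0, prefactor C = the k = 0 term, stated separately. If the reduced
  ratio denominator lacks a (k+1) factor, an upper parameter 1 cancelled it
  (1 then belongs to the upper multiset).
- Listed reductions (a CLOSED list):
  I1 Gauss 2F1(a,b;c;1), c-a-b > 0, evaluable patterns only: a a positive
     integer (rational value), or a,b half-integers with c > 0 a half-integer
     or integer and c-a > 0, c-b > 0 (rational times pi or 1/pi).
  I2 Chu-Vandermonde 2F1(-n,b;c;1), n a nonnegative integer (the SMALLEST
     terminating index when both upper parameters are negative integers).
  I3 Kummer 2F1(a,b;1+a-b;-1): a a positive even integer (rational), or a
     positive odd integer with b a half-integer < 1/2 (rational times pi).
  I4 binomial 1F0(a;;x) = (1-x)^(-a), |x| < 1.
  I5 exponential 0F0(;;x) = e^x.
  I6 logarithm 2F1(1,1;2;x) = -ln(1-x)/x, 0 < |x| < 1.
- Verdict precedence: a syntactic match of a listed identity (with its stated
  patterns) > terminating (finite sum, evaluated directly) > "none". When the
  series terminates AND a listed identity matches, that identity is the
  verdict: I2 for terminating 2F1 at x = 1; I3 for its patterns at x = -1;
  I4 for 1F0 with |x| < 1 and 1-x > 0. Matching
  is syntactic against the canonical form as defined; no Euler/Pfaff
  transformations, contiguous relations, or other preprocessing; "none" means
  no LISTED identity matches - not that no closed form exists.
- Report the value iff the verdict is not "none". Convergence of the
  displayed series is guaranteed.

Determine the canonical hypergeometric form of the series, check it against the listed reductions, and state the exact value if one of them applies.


The series (x = -\frac{1}{4}) is 2F1: upper {1, 1}, lower {2}, prefactor \frac{4}{7}. Verdict at x = -\frac{1}{4}: the I6 logarithm reduction matches (the logarithm: parameters (1,1;2), x = -\frac{1}{4}). Its exact value is \frac{16}{7} \cdot \ln\left(\frac{5}{4}\right).

First insight: t_0 being \frac{4}{7}, the (-1)^k factor (C = 4/7) folds into the argument's sign.
Consecutive-term ratio: r(k) = -\frac{1}{4} * (k+1) (k+1) / [(k+2) (k+1)] - rational; roots negated = parameters, x = -\frac{1}{4}, C = \frac{4}{7}.


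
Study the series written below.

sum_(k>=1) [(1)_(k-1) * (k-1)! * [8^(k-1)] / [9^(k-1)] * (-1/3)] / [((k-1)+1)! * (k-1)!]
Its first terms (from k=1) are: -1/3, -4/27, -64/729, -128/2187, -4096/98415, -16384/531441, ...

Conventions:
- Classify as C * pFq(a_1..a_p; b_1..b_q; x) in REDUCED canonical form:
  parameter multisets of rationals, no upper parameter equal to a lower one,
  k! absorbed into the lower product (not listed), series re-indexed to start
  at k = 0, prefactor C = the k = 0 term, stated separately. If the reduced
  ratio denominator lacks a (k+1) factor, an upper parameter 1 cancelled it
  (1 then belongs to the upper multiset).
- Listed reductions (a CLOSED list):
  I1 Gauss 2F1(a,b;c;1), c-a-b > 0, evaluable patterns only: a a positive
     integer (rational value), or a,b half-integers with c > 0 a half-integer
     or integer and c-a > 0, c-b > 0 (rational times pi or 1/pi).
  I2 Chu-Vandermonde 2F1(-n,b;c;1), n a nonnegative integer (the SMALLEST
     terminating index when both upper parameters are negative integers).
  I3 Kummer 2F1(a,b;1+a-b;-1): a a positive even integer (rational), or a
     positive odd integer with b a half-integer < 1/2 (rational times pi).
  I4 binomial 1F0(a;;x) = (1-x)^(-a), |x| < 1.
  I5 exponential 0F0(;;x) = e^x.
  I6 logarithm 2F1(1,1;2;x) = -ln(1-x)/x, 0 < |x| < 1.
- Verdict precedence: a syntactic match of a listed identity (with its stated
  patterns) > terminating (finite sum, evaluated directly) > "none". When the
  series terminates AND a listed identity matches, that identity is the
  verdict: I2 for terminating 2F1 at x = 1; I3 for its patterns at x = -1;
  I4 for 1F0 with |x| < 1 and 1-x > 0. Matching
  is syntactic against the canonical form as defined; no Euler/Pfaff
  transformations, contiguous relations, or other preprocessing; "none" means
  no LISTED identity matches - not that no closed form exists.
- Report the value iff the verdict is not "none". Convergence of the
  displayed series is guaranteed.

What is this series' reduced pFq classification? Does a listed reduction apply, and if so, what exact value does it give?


Key step: t_0 = -1/3 here, and the factorial ratio (prefactor -1/3) (k+a-1)!/(a-1)! is a rising factorial (a)_k.
Adjacent-term ratio: r(k) = (8/9) * (k+1) (k+1) / [(k+2) (k+1)] ; factor over Q: parameters, x = (8/9), and C = -1/3.

At argument 8/9: a 2F1 with upper {1, 1}, lower {2}, scaled by C = -1/3. Verdict (x = 8/9): logarithm (I6) applies (the logarithm: parameters (1,1;2), x = 8/9). Value: (3/8) * ln(1/9).


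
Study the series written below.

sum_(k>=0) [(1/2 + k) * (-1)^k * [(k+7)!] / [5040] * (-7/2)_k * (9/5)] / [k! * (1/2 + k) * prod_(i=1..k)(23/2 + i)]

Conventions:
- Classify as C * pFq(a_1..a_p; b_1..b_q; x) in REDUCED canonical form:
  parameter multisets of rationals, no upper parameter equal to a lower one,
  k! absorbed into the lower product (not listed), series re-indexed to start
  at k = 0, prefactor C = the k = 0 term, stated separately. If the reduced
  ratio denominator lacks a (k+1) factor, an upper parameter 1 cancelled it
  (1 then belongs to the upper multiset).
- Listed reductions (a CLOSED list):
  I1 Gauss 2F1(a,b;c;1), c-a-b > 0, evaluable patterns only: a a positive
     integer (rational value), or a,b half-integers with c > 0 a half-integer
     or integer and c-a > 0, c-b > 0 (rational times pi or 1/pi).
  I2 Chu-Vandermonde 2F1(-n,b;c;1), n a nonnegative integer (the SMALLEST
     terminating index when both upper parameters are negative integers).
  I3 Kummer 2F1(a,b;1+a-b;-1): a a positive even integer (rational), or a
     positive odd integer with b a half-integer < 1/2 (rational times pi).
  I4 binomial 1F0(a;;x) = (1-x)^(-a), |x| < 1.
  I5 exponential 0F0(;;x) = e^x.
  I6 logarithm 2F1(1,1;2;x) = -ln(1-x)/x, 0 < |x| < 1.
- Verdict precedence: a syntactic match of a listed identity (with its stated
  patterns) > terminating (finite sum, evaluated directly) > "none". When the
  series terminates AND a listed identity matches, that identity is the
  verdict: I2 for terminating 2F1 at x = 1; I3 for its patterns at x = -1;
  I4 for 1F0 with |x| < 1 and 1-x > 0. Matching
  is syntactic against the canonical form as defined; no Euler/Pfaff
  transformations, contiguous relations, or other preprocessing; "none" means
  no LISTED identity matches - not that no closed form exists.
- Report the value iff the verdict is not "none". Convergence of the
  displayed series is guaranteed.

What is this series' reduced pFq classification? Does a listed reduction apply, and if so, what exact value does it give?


Canonical form: C = 9/5 times 2F1 with upper {-7/2, 8}, lower {25/2}, x = -1. Verdict: Kummer's theorem (I3) fires (x = -1; c = 25/2 equals 1+a-b for upper {-7/2, 8}: listed pattern). Its exact value is 66861/6400.

Structural cue: with t_0 = 9/5, the factorial ratio (C = 9/5) (k+a-1)!/(a-1)! is a rising factorial (a)_k.
Term ratio: r(k) = (-1) * (k-7/2) (k+8) / [(k+25/2) (k+1)] ; factor over Q: parameters, x = (-1), and C = 9/5.


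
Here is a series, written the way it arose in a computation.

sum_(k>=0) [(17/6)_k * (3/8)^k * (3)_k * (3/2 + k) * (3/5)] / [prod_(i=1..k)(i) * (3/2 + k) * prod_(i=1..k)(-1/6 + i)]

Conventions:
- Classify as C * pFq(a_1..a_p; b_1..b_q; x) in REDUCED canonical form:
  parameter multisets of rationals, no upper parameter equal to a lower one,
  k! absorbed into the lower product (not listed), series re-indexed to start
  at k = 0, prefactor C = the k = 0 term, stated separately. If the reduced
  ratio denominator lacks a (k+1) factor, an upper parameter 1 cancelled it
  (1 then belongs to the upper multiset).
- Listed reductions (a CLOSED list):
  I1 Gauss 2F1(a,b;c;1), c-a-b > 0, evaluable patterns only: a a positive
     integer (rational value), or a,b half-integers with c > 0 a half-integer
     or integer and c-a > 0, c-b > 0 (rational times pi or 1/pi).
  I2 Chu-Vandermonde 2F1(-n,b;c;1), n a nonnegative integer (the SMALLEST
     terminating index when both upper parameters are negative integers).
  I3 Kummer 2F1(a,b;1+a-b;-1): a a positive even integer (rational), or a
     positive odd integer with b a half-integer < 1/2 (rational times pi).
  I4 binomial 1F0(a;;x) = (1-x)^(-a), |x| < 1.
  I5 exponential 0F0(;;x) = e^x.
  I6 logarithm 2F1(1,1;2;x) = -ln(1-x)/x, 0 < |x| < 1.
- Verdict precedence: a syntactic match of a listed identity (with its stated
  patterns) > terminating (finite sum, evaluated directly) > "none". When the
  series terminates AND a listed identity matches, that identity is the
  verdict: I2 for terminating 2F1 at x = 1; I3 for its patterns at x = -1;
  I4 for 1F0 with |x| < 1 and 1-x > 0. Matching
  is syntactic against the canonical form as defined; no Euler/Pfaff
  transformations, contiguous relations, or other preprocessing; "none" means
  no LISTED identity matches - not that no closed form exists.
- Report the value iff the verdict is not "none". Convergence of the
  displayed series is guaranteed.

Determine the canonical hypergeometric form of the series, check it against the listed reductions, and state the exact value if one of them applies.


Prefactor 3/5, argument 3/8: 2F1 with upper {17/6, 3} over lower {5/6}. Verdict: no listed reduction: x = 3/8 and upper {17/6, 3} fail every I1-I6 pattern.

First insight: t_0 being 3/5, k + 3/2 divides numerator and denominator alike; C = 3/5, x = 3/8 after cancelling.
Consecutive-term ratio: r(k) = (3/8) * (k+17/6) (k+3) / [(k+5/6) (k+1)] ; factor over Q: parameters, x = (3/8), and C = 3/5.


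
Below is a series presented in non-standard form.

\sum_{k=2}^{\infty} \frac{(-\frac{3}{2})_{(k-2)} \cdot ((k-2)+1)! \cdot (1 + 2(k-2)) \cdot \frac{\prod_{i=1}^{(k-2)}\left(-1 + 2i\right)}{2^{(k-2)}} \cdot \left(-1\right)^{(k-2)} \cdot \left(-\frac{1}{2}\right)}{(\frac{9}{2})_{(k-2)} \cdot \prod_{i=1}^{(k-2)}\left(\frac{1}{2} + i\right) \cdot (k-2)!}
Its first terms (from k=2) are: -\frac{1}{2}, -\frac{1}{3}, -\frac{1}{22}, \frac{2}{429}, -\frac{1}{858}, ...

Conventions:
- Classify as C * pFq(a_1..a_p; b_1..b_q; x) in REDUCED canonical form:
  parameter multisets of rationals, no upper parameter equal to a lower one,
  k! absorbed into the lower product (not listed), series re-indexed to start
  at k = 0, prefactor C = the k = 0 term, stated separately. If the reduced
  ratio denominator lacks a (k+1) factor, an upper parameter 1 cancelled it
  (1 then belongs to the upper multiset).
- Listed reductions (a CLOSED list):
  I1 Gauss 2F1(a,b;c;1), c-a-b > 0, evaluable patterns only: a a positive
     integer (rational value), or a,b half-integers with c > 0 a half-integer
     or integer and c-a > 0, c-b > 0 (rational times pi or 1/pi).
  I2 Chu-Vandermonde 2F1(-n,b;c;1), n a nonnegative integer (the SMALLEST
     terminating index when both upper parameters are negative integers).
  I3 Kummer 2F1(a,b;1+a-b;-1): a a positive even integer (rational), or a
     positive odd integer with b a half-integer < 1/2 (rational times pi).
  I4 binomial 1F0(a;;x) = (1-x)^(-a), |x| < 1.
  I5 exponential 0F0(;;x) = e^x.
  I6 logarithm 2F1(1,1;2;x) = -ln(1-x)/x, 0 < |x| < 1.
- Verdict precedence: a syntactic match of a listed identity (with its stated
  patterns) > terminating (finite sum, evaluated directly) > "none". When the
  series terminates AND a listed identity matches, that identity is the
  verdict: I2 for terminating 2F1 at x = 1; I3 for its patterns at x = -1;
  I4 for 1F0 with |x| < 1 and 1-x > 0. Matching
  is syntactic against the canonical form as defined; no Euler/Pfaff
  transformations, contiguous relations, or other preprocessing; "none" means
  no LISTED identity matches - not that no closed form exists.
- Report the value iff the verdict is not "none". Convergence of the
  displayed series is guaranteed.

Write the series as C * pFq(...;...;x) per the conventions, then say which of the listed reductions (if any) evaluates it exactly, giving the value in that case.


At argument -1: a 2F1 with upper {-\frac{3}{2}, 2}, lower {\frac{9}{2}}, scaled by C = -\frac{1}{2}. Verdict at x = -1: Kummer (I3) matches (x = -1; c = \frac{9}{2} equals 1+a-b for upper {-\frac{3}{2}, 2}: listed pattern). Exact value: -\frac{7}{8}.

Key observation: t_0 being -\frac{1}{2}, the (2k+1) factor (C = -1/2, x = -1) shifts (1/2)_k to (3/2)_k.
Adjacent-term ratio: r(k) = -1 * (k-\frac{3}{2}) (k+2) / [(k+\frac{9}{2}) (k+1)] ; factor over Q: parameters, x = -1, and C = -\frac{1}{2}.


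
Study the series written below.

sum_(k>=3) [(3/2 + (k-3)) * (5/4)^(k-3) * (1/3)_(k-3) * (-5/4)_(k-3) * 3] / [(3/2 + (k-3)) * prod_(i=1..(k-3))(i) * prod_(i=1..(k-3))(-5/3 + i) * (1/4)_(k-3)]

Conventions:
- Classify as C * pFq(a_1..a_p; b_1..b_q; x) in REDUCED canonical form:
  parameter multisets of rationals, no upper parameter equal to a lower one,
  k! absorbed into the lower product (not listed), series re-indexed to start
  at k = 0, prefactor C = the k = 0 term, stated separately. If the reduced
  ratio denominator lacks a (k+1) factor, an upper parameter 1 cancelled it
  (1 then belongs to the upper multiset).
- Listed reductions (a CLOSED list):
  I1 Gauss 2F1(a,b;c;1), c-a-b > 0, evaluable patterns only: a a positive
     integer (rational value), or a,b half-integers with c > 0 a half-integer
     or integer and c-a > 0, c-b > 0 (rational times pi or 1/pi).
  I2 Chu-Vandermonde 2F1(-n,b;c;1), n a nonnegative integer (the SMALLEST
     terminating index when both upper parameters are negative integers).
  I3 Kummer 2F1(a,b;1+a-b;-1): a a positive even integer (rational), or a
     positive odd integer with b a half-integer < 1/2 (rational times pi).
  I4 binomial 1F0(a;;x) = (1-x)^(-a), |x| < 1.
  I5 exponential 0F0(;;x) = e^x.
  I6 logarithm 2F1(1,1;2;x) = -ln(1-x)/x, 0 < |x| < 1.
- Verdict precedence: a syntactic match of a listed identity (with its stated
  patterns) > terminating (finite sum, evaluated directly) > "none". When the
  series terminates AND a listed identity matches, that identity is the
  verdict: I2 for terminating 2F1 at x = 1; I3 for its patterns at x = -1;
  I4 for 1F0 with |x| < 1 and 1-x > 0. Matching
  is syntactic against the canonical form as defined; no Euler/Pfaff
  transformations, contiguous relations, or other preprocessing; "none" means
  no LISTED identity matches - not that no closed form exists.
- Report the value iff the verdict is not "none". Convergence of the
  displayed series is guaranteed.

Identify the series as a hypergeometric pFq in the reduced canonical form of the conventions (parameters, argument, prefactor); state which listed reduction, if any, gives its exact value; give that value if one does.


The series (x = 5/4) is 2F2: upper {-5/4, 1/3}, lower {-2/3, 1/4}, prefactor 3. Verdict: none. A 2F2 with upper {-5/4, 1/3} fits none of I1-I6 at x = 5/4; the sum runs forever.

First insight: t_0 = 3 here, and the product of the first k integers (C = 3, x = 5/4) is k!.
Adjacent-term ratio: r(k) = (5/4) * (k-5/4) (k+1/3) / [(k-2/3) (k+1/4) (k+1)] - rational in k, leading ratio (5/4); with t_0 = 3, classification follows.
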